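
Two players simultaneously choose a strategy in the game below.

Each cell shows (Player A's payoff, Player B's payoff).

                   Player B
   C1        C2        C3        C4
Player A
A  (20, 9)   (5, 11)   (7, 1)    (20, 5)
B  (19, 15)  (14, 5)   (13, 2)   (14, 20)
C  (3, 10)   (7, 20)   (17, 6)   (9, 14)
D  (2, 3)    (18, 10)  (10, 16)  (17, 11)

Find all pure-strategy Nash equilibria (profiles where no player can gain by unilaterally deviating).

none

Player A against C1: payoffs 20, 19, 3, 2 → best response A.
Player A against C2: payoffs 5, 14, 7, 18 → best response D.
Player A against C3: payoffs 7, 13, 17, 10 → best response C.
Player A against C4: payoffs 20, 14, 9, 17 → best response A.
Player B against A: payoffs 9, 11, 1, 5 → best response C2.
Player B against B: payoffs 15, 5, 2, 20 → best response C4.
Player B against C: payoffs 10, 20, 6, 14 → best response C2.
Player B against D: payoffs 3, 10, 16, 11 → best response C3.
No profile is a mutual best response for all players.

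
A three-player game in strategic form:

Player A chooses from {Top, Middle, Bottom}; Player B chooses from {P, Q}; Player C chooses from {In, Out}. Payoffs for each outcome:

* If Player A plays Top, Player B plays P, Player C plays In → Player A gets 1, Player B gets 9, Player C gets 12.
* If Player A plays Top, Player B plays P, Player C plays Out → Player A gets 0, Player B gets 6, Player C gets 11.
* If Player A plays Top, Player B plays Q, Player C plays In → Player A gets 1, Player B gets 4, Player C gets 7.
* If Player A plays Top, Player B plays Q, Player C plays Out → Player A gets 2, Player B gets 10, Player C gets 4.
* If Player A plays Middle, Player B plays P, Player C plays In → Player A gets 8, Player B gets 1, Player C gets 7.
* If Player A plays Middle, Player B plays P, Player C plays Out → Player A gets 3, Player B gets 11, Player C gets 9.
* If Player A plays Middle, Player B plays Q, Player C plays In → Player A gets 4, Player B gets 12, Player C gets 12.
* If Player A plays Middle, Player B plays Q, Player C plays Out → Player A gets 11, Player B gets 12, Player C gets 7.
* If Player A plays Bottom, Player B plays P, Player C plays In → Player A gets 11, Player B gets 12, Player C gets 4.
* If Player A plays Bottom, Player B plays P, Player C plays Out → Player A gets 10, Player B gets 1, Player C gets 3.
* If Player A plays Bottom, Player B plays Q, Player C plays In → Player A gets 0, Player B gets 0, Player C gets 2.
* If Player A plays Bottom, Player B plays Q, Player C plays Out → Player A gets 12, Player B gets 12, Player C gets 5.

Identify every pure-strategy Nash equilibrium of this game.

Player A against (P, In): payoffs 1, 8, 11 → best response Bottom.
Player A against (P, Out): payoffs 0, 3, 10 → best response Bottom.
Player A against (Q, In): payoffs 1, 4, 0 → best response Middle.
Player A against (Q, Out): payoffs 2, 11, 12 → best response Bottom.
Player B against (Top, In): payoffs 9, 4 → best response P.
Player B against (Top, Out): payoffs 6, 10 → best response Q.
Player B against (Middle, In): payoffs 1, 12 → best response Q.
Player B against (Middle, Out): payoffs 11, 12 → best response Q.
Player B against (Bottom, In): payoffs 12, 0 → best response P.
Player B against (Bottom, Out): payoffs 1, 12 → best response Q.
Player C against (Top, P): payoffs 12, 11 → best response In.
Player C against (Top, Q): payoffs 7, 4 → best response In.
Player C against (Middle, P): payoffs 7, 9 → best response Out.
Player C against (Middle, Q): payoffs 12, 7 → best response In.
Player C against (Bottom, P): payoffs 4, 3 → best response In.
Player C against (Bottom, Q): payoffs 2, 5 → best response Out.
Mutual best responses: (Middle, Q, In); (Bottom, P, In); (Bottom, Q, Out).

The pure Nash equilibria are (Middle, Q, In) and (Bottom, P, In) and (Bottom, Q, Out).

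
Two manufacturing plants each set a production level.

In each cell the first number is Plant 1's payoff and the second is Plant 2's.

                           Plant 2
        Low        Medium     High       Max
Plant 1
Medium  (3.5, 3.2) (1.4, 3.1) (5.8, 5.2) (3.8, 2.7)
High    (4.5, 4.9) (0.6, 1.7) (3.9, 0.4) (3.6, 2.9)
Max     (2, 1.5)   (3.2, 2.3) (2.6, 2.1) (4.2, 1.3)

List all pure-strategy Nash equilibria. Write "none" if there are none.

For each strategy profile, look for a profitable unilateral deviation.
(Medium, Low): Plant 1 can switch to High (3.5 → 4.5). Not NE.
(Medium, Medium): Plant 1 can switch to Max (1.4 → 3.2). Not NE.
(Medium, High): Plant 1 gets 5.8, best alternative 3.9; Plant 2 gets 5.2, best alternative 3.2. No profitable deviation — NE.
(Medium, Max): Plant 1 can switch to Max (3.8 → 4.2). Not NE.
(High, Low): Plant 1 gets 4.5, best alternative 3.5; Plant 2 gets 4.9, best alternative 2.9. No profitable deviation — NE.
(High, Medium): Plant 1 can switch to Medium (0.6 → 1.4). Not NE.
(High, High): Plant 1 can switch to Medium (3.9 → 5.8). Not NE.
(High, Max): Plant 1 can switch to Medium (3.6 → 3.8). Not NE.
(Max, Low): Plant 1 can switch to Medium (2 → 3.5). Not NE.
(Max, Medium): Plant 1 gets 3.2, best alternative 1.4; Plant 2 gets 2.3, best alternative 2.1. No profitable deviation — NE.
(Max, High): Plant 1 can switch to Medium (2.6 → 5.8). Not NE.
(The remaining 1 profile has a profitable deviation by the same check.)

(Medium, High); (High, Low); (Max, Medium)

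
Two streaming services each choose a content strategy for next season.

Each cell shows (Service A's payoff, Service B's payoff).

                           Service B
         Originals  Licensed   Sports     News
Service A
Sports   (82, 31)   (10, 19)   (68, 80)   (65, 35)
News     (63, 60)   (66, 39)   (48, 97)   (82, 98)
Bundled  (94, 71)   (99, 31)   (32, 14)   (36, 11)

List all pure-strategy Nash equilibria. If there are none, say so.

Service A against Originals: payoffs 82, 63, 94 → best response Bundled.
Service A against Licensed: payoffs 10, 66, 99 → best response Bundled.
Service A against Sports: payoffs 68, 48, 32 → best response Sports.
Service A against News: payoffs 65, 82, 36 → best response News.
Service B against Sports: payoffs 31, 19, 80, 35 → best response Sports.
Service B against News: payoffs 60, 39, 97, 98 → best response News.
Service B against Bundled: payoffs 71, 31, 14, 11 → best response Originals.
Mutual best responses: (Sports, Sports); (News, News); (Bundled, Originals).

The pure Nash equilibria are (Sports, Sports); (News, News); (Bundled, Originals).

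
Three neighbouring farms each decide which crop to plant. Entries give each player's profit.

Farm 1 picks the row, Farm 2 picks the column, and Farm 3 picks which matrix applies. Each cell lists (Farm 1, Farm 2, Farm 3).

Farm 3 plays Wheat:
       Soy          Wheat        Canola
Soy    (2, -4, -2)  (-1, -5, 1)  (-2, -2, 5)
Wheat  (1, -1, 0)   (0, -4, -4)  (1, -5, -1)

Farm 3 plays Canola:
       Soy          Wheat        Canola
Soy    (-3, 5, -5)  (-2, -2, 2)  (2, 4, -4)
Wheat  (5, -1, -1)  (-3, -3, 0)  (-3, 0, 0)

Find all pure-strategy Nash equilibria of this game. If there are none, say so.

No pure-strategy Nash equilibrium.

(Soy, Soy, Wheat): Farm 2 can switch to Canola (-4 → -2). Not NE.
(Soy, Soy, Canola): Farm 1 can switch to Wheat (-3 → 5). Not NE.
(Soy, Wheat, Wheat): Farm 1 can switch to Wheat (-1 → 0). Not NE.
(Soy, Wheat, Canola): Farm 2 can switch to Soy (-2 → 5). Not NE.
(Soy, Canola, Wheat): Farm 1 can switch to Wheat (-2 → 1). Not NE.
(Soy, Canola, Canola): Farm 2 can switch to Soy (4 → 5). Not NE.
(Wheat, Soy, Wheat): Farm 1 can switch to Soy (1 → 2). Not NE.
(Wheat, Soy, Canola): Farm 2 can switch to Canola (-1 → 0). Not NE.
(Wheat, Wheat, Wheat): Farm 2 can switch to Soy (-4 → -1). Not NE.
(Wheat, Wheat, Canola): Farm 1 can switch to Soy (-3 → -2). Not NE.
(The remaining 2 profiles each have a profitable deviation by the same check.)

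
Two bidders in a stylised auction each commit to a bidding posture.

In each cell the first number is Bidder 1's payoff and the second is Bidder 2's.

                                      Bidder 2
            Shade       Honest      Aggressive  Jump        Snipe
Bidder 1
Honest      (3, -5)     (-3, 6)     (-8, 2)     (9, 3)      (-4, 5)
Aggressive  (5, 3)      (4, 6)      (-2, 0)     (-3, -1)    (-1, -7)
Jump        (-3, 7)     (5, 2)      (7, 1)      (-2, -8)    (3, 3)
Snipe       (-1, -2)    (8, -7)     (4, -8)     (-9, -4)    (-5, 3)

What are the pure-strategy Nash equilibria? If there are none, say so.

No pure-strategy Nash equilibrium.

Bidder 1 against Shade: payoffs 3, 5, -3, -1 → best response Aggressive.
Bidder 1 against Honest: payoffs -3, 4, 5, 8 → best response Snipe.
Bidder 1 against Aggressive: payoffs -8, -2, 7, 4 → best response Jump.
Bidder 1 against Jump: payoffs 9, -3, -2, -9 → best response Honest.
Bidder 1 against Snipe: payoffs -4, -1, 3, -5 → best response Jump.
Bidder 2 against Honest: payoffs -5, 6, 2, 3, 5 → best response Honest.
Bidder 2 against Aggressive: payoffs 3, 6, 0, -1, -7 → best response Honest.
Bidder 2 against Jump: payoffs 7, 2, 1, -8, 3 → best response Shade.
Bidder 2 against Snipe: payoffs -2, -7, -8, -4, 3 → best response Snipe.
No profile is a mutual best response for all players.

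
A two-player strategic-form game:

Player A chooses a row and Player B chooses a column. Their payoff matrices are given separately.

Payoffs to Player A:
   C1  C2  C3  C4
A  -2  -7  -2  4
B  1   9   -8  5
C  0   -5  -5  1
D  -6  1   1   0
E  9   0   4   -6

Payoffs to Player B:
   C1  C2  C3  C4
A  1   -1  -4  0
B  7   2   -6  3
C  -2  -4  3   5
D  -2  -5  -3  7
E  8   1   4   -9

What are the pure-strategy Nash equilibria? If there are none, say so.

The unique pure-strategy Nash equilibrium is (E, C1).

(A, C1): Player A can switch to B (-2 → 1). Not NE.
(A, C2): Player A can switch to B (-7 → 9). Not NE.
(A, C3): Player A can switch to D (-2 → 1). Not NE.
(A, C4): Player A can switch to B (4 → 5). Not NE.
(B, C1): Player A can switch to E (1 → 9). Not NE.
(B, C2): Player B can switch to C1 (2 → 7). Not NE.
(B, C3): Player A can switch to A (-8 → -2). Not NE.
(B, C4): Player B can switch to C1 (3 → 7). Not NE.
(C, C1): Player A can switch to B (0 → 1). Not NE.
(C, C2): Player A can switch to B (-5 → 9). Not NE.
(E, C1): Player A gets 9, best alternative 1; Player B gets 8, best alternative 4. No profitable deviation — NE.
(The remaining 9 profiles each have a profitable deviation by the same check.)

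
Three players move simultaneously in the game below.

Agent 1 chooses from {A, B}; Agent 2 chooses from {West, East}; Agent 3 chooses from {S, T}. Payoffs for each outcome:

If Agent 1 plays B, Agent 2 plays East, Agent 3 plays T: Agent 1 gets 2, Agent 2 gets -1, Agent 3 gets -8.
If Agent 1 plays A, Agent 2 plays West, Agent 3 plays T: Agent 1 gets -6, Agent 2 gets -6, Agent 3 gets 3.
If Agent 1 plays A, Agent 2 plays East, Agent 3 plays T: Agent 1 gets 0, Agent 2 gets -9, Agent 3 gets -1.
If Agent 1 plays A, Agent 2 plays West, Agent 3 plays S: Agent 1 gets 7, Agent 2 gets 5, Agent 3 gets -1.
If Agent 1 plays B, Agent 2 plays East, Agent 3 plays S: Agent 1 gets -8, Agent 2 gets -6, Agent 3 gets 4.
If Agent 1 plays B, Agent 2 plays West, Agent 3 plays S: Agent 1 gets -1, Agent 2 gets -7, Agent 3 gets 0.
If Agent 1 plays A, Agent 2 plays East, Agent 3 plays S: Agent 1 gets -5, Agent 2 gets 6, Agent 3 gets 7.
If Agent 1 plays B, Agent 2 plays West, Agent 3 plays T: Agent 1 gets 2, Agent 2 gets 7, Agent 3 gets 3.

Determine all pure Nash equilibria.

The pure Nash equilibria are (A, East, S); (B, West, T).

For each player, find the best response to each opponent profile; mutual best responses are the pure NE.
Agent 1 against (West, S): payoffs 7, -1 → best response A.
Agent 1 against (West, T): payoffs -6, 2 → best response B.
Agent 1 against (East, S): payoffs -5, -8 → best response A.
Agent 1 against (East, T): payoffs 0, 2 → best response B.
Agent 2 against (A, S): payoffs 5, 6 → best response East.
Agent 2 against (A, T): payoffs -6, -9 → best response West.
Agent 2 against (B, S): payoffs -7, -6 → best response East.
Agent 2 against (B, T): payoffs 7, -1 → best response West.
Agent 3 against (A, West): payoffs -1, 3 → best response T.
Agent 3 against (A, East): payoffs 7, -1 → best response S.
Agent 3 against (B, West): payoffs 0, 3 → best response T.
Agent 3 against (B, East): payoffs 4, -8 → best response S.
Mutual best responses: (A, East, S); (B, West, T).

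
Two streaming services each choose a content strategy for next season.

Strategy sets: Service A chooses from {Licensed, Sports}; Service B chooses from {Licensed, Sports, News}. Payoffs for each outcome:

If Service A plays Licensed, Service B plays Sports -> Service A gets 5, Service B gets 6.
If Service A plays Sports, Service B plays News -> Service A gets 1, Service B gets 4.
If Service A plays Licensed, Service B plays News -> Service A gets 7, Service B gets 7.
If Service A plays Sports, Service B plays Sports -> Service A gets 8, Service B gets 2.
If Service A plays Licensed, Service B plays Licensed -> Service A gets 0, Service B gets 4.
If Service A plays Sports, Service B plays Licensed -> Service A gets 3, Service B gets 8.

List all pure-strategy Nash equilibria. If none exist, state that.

Service A against Licensed: payoffs 0, 3 → best response Sports.
Service A against Sports: payoffs 5, 8 → best response Sports.
Service A against News: payoffs 7, 1 → best response Licensed.
Service B against Licensed: payoffs 4, 6, 7 → best response News.
Service B against Sports: payoffs 8, 2, 4 → best response Licensed.
Mutual best responses: (Licensed, News); (Sports, Licensed).

The pure Nash equilibria are (Licensed, News) and (Sports, Licensed).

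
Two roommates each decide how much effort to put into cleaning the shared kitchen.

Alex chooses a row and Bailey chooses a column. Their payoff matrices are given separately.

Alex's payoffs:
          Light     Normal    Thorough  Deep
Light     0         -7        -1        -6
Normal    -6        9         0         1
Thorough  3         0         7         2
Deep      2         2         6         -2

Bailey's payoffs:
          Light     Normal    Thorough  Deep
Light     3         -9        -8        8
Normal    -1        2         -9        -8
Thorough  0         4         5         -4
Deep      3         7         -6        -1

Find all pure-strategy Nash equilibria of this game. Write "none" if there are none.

Alex against Light: payoffs 0, -6, 3, 2 → best response Thorough.
Alex against Normal: payoffs -7, 9, 0, 2 → best response Normal.
Alex against Thorough: payoffs -1, 0, 7, 6 → best response Thorough.
Alex against Deep: payoffs -6, 1, 2, -2 → best response Thorough.
Bailey against Light: payoffs 3, -9, -8, 8 → best response Deep.
Bailey against Normal: payoffs -1, 2, -9, -8 → best response Normal.
Bailey against Thorough: payoffs 0, 4, 5, -4 → best response Thorough.
Bailey against Deep: payoffs 3, 7, -6, -1 → best response Normal.
Mutual best responses: (Normal, Normal); (Thorough, Thorough).

(Normal, Normal), (Thorough, Thorough)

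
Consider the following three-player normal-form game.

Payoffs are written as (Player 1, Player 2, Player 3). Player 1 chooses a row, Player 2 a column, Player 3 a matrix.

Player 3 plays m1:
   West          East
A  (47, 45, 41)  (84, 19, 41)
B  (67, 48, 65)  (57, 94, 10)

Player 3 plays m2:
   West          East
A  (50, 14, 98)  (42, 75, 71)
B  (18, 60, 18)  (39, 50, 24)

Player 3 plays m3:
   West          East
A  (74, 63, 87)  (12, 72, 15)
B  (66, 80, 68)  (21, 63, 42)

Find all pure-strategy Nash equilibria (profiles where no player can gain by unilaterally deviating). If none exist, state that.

Player 1 against (West, m1): payoffs 47, 67 → best response B.
Player 1 against (West, m2): payoffs 50, 18 → best response A.
Player 1 against (West, m3): payoffs 74, 66 → best response A.
Player 1 against (East, m1): payoffs 84, 57 → best response A.
Player 1 against (East, m2): payoffs 42, 39 → best response A.
Player 1 against (East, m3): payoffs 12, 21 → best response B.
Player 2 against (A, m1): payoffs 45, 19 → best response West.
Player 2 against (A, m2): payoffs 14, 75 → best response East.
Player 2 against (A, m3): payoffs 63, 72 → best response East.
Player 2 against (B, m1): payoffs 48, 94 → best response East.
Player 2 against (B, m2): payoffs 60, 50 → best response West.
Player 2 against (B, m3): payoffs 80, 63 → best response West.
Player 3 against (A, West): payoffs 41, 98, 87 → best response m2.
Player 3 against (A, East): payoffs 41, 71, 15 → best response m2.
Player 3 against (B, West): payoffs 65, 18, 68 → best response m3.
Player 3 against (B, East): payoffs 10, 24, 42 → best response m3.
Mutual best responses: (A, East, m2).

The unique pure-strategy Nash equilibrium is (A, East, m2).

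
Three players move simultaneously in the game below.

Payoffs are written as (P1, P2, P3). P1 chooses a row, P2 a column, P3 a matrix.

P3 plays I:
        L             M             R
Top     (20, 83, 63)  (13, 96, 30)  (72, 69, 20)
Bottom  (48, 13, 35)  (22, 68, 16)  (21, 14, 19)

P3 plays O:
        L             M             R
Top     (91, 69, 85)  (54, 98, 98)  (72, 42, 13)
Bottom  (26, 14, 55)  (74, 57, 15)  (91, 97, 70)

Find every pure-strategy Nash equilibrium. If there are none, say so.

P1 against (L, I): payoffs 20, 48 → best response Bottom.
P1 against (L, O): payoffs 91, 26 → best response Top.
P1 against (M, I): payoffs 13, 22 → best response Bottom.
P1 against (M, O): payoffs 54, 74 → best response Bottom.
P1 against (R, I): payoffs 72, 21 → best response Top.
P1 against (R, O): payoffs 72, 91 → best response Bottom.
P2 against (Top, I): payoffs 83, 96, 69 → best response M.
P2 against (Top, O): payoffs 69, 98, 42 → best response M.
P2 against (Bottom, I): payoffs 13, 68, 14 → best response M.
P2 against (Bottom, O): payoffs 14, 57, 97 → best response R.
P3 against (Top, L): payoffs 63, 85 → best response O.
P3 against (Top, M): payoffs 30, 98 → best response O.
P3 against (Top, R): payoffs 20, 13 → best response I.
P3 against (Bottom, L): payoffs 35, 55 → best response O.
P3 against (Bottom, M): payoffs 16, 15 → best response I.
P3 against (Bottom, R): payoffs 19, 70 → best response O.
Mutual best responses: (Bottom, M, I); (Bottom, R, O).

The pure Nash equilibria are (Bottom, M, I) and (Bottom, R, O).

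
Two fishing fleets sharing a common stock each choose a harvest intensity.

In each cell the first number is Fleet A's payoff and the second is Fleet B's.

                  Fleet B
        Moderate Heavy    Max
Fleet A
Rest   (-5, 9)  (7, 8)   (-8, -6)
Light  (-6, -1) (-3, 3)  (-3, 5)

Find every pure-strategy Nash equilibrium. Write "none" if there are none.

Pure-strategy Nash equilibria: (Rest, Moderate); (Light, Max)

Fleet A against Moderate: payoffs -5, -6 → best response Rest.
Fleet A against Heavy: payoffs 7, -3 → best response Rest.
Fleet A against Max: payoffs -8, -3 → best response Light.
Fleet B against Rest: payoffs 9, 8, -6 → best response Moderate.
Fleet B against Light: payoffs -1, 3, 5 → best response Max.
Mutual best responses: (Rest, Moderate); (Light, Max).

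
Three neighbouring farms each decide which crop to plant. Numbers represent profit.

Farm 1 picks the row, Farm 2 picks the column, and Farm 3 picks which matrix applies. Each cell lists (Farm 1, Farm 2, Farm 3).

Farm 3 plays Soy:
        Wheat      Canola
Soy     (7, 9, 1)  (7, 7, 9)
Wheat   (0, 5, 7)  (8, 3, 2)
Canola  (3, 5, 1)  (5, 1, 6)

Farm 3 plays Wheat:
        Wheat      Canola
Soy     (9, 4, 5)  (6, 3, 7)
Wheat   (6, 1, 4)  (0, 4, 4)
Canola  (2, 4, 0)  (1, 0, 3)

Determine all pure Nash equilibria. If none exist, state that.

Farm 1 against (Wheat, Soy): payoffs 7, 0, 3 → best response Soy.
Farm 1 against (Wheat, Wheat): payoffs 9, 6, 2 → best response Soy.
Farm 1 against (Canola, Soy): payoffs 7, 8, 5 → best response Wheat.
Farm 1 against (Canola, Wheat): payoffs 6, 0, 1 → best response Soy.
Farm 2 against (Soy, Soy): payoffs 9, 7 → best response Wheat.
Farm 2 against (Soy, Wheat): payoffs 4, 3 → best response Wheat.
Farm 2 against (Wheat, Soy): payoffs 5, 3 → best response Wheat.
Farm 2 against (Wheat, Wheat): payoffs 1, 4 → best response Canola.
Farm 2 against (Canola, Soy): payoffs 5, 1 → best response Wheat.
Farm 2 against (Canola, Wheat): payoffs 4, 0 → best response Wheat.
Farm 3 against (Soy, Wheat): payoffs 1, 5 → best response Wheat.
Farm 3 against (Soy, Canola): payoffs 9, 7 → best response Soy.
Farm 3 against (Wheat, Wheat): payoffs 7, 4 → best response Soy.
Farm 3 against (Wheat, Canola): payoffs 2, 4 → best response Wheat.
Farm 3 against (Canola, Wheat): payoffs 1, 0 → best response Soy.
Farm 3 against (Canola, Canola): payoffs 6, 3 → best response Soy.
Mutual best responses: (Soy, Wheat, Wheat).

The unique pure-strategy Nash equilibrium is (Soy, Wheat, Wheat).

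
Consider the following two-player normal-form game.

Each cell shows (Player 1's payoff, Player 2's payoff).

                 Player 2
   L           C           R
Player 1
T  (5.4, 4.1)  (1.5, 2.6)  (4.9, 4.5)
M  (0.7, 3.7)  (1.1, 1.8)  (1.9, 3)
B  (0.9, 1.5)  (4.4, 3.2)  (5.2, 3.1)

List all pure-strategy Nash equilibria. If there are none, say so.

(T, L): Player 2 can switch to R (4.1 → 4.5). Not NE.
(T, C): Player 1 can switch to B (1.5 → 4.4). Not NE.
(T, R): Player 1 can switch to B (4.9 → 5.2). Not NE.
(M, L): Player 1 can switch to T (0.7 → 5.4). Not NE.
(M, C): Player 1 can switch to T (1.1 → 1.5). Not NE.
(M, R): Player 1 can switch to T (1.9 → 4.9). Not NE.
(B, L): Player 1 can switch to T (0.9 → 5.4). Not NE.
(B, C): Player 1 gets 4.4, best alternative 1.5; Player 2 gets 3.2, best alternative 3.1. No profitable deviation — NE.
(B, R): Player 2 can switch to C (3.1 → 3.2). Not NE.

(B, C)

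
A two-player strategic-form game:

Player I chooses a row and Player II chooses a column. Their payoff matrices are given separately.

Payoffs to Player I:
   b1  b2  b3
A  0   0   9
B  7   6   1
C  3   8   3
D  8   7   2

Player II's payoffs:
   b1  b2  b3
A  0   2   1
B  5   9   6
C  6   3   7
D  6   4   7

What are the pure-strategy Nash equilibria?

For each player, find the best response to each opponent profile; mutual best responses are the pure NE.
Player I against b1: payoffs 0, 7, 3, 8 → best response D.
Player I against b2: payoffs 0, 6, 8, 7 → best response C.
Player I against b3: payoffs 9, 1, 3, 2 → best response A.
Player II against A: payoffs 0, 2, 1 → best response b2.
Player II against B: payoffs 5, 9, 6 → best response b2.
Player II against C: payoffs 6, 3, 7 → best response b3.
Player II against D: payoffs 6, 4, 7 → best response b3.
No profile is a mutual best response for all players.

There is no pure-strategy Nash equilibrium.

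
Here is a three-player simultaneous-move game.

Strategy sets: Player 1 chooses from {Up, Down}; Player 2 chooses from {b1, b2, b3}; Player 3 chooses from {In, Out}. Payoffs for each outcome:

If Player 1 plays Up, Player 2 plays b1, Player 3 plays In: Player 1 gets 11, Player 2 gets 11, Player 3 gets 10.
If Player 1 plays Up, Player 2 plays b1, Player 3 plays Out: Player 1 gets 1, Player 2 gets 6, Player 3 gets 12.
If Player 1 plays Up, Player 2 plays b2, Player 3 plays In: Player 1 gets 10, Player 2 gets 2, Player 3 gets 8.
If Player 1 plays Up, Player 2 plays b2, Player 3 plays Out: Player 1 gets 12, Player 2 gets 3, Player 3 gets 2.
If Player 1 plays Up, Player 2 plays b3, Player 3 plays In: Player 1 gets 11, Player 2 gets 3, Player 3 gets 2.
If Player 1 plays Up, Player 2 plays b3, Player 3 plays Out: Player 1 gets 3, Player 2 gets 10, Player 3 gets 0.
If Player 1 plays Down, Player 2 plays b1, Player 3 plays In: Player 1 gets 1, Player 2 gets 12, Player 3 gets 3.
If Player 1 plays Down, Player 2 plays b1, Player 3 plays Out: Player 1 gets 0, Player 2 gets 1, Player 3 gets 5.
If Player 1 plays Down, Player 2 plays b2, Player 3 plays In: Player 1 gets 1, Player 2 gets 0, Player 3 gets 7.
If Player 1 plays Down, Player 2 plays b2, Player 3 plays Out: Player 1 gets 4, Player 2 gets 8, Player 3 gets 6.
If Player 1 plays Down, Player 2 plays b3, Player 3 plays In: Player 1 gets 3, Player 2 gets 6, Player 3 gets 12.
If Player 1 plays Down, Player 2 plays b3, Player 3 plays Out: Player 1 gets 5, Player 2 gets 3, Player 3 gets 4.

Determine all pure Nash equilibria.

No pure-strategy Nash equilibrium.

Player 1 against (b1, In): payoffs 11, 1 → best response Up.
Player 1 against (b1, Out): payoffs 1, 0 → best response Up.
Player 1 against (b2, In): payoffs 10, 1 → best response Up.
Player 1 against (b2, Out): payoffs 12, 4 → best response Up.
Player 1 against (b3, In): payoffs 11, 3 → best response Up.
Player 1 against (b3, Out): payoffs 3, 5 → best response Down.
Player 2 against (Up, In): payoffs 11, 2, 3 → best response b1.
Player 2 against (Up, Out): payoffs 6, 3, 10 → best response b3.
Player 2 against (Down, In): payoffs 12, 0, 6 → best response b1.
Player 2 against (Down, Out): payoffs 1, 8, 3 → best response b2.
Player 3 against (Up, b1): payoffs 10, 12 → best response Out.
Player 3 against (Up, b2): payoffs 8, 2 → best response In.
Player 3 against (Up, b3): payoffs 2, 0 → best response In.
Player 3 against (Down, b1): payoffs 3, 5 → best response Out.
Player 3 against (Down, b2): payoffs 7, 6 → best response In.
Player 3 against (Down, b3): payoffs 12, 4 → best response In.
No profile is a mutual best response for all players.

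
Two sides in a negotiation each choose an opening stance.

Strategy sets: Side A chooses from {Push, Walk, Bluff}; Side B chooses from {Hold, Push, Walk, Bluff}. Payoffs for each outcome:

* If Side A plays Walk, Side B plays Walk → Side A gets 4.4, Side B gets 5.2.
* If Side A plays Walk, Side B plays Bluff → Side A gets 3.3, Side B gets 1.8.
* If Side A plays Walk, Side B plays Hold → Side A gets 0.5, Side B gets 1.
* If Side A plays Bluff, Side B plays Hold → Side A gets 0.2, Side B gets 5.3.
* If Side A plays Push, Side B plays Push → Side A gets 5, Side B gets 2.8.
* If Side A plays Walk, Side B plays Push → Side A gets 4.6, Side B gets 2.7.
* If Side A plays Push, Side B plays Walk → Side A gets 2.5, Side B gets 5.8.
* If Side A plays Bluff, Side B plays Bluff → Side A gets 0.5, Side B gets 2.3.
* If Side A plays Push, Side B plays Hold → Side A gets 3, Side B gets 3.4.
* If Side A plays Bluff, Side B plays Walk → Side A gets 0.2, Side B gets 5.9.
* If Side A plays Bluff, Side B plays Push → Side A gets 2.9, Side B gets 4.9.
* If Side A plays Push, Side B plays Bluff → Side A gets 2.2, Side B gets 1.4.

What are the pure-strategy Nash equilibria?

Mark each player's best response to every combination of opponents' strategies; a profile where every player is best-responding is a pure Nash equilibrium.
Side A against Hold: payoffs 3, 0.5, 0.2 → best response Push.
Side A against Push: payoffs 5, 4.6, 2.9 → best response Push.
Side A against Walk: payoffs 2.5, 4.4, 0.2 → best response Walk.
Side A against Bluff: payoffs 2.2, 3.3, 0.5 → best response Walk.
Side B against Push: payoffs 3.4, 2.8, 5.8, 1.4 → best response Walk.
Side B against Walk: payoffs 1, 2.7, 5.2, 1.8 → best response Walk.
Side B against Bluff: payoffs 5.3, 4.9, 5.9, 2.3 → best response Walk.
Mutual best responses: (Walk, Walk).

Pure NE: (Walk, Walk)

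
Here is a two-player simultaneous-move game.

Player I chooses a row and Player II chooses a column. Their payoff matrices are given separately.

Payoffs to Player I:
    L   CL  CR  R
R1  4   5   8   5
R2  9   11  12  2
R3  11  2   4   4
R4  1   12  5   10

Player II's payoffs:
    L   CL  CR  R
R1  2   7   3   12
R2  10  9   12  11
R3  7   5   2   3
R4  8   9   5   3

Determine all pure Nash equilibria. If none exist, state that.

Pure-strategy Nash equilibria: (R2, CR); (R3, L); (R4, CL)

(R1, L): Player I can switch to R2 (4 → 9). Not NE.
(R1, CL): Player I can switch to R2 (5 → 11). Not NE.
(R1, CR): Player I can switch to R2 (8 → 12). Not NE.
(R1, R): Player I can switch to R4 (5 → 10). Not NE.
(R2, L): Player I can switch to R3 (9 → 11). Not NE.
(R2, CL): Player I can switch to R4 (11 → 12). Not NE.
(R2, CR): Player I gets 12, best alternative 8; Player II gets 12, best alternative 11. No profitable deviation — NE.
(R3, L): Player I gets 11, best alternative 9; Player II gets 7, best alternative 5. No profitable deviation — NE.
(R4, CL): Player I gets 12, best alternative 11; Player II gets 9, best alternative 8. No profitable deviation — NE.
(The remaining 7 profiles each have a profitable deviation by the same check.)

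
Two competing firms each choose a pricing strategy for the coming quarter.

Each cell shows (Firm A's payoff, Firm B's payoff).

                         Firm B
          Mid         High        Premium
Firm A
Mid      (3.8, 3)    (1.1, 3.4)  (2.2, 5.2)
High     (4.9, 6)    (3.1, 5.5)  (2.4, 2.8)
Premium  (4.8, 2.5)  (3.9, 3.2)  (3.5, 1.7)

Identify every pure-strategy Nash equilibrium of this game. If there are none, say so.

Firm A against Mid: payoffs 3.8, 4.9, 4.8 → best response High.
Firm A against High: payoffs 1.1, 3.1, 3.9 → best response Premium.
Firm A against Premium: payoffs 2.2, 2.4, 3.5 → best response Premium.
Firm B against Mid: payoffs 3, 3.4, 5.2 → best response Premium.
Firm B against High: payoffs 6, 5.5, 2.8 → best response Mid.
Firm B against Premium: payoffs 2.5, 3.2, 1.7 → best response High.
Mutual best responses: (High, Mid); (Premium, High).

(High, Mid) and (Premium, High)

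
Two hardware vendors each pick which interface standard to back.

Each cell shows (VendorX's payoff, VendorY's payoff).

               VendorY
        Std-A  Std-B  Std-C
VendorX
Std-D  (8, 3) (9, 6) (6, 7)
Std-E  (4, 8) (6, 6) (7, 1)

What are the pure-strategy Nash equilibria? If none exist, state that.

No pure-strategy Nash equilibrium.

VendorX against Std-A: payoffs 8, 4 → best response Std-D.
VendorX against Std-B: payoffs 9, 6 → best response Std-D.
VendorX against Std-C: payoffs 6, 7 → best response Std-E.
VendorY against Std-D: payoffs 3, 6, 7 → best response Std-C.
VendorY against Std-E: payoffs 8, 6, 1 → best response Std-A.
No profile is a mutual best response for all players.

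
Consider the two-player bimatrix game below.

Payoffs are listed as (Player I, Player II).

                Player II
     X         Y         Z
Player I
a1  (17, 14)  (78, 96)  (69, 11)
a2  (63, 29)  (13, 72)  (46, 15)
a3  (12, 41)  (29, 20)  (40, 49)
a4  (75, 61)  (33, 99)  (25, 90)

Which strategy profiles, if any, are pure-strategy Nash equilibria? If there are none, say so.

(a1, Y)

For each strategy profile, look for a profitable unilateral deviation.
(a1, X): Player I can switch to a2 (17 → 63). Not NE.
(a1, Y): Player I gets 78, best alternative 33; Player II gets 96, best alternative 14. No profitable deviation — NE.
(a1, Z): Player II can switch to X (11 → 14). Not NE.
(a2, X): Player I can switch to a4 (63 → 75). Not NE.
(a2, Y): Player I can switch to a1 (13 → 78). Not NE.
(a2, Z): Player I can switch to a1 (46 → 69). Not NE.
(a3, X): Player I can switch to a1 (12 → 17). Not NE.
(a3, Y): Player I can switch to a1 (29 → 78). Not NE.
(a3, Z): Player I can switch to a1 (40 → 69). Not NE.
(a4, X): Player II can switch to Y (61 → 99). Not NE.
(a4, Y): Player I can switch to a1 (33 → 78). Not NE.
(The remaining 1 profile has a profitable deviation by the same check.)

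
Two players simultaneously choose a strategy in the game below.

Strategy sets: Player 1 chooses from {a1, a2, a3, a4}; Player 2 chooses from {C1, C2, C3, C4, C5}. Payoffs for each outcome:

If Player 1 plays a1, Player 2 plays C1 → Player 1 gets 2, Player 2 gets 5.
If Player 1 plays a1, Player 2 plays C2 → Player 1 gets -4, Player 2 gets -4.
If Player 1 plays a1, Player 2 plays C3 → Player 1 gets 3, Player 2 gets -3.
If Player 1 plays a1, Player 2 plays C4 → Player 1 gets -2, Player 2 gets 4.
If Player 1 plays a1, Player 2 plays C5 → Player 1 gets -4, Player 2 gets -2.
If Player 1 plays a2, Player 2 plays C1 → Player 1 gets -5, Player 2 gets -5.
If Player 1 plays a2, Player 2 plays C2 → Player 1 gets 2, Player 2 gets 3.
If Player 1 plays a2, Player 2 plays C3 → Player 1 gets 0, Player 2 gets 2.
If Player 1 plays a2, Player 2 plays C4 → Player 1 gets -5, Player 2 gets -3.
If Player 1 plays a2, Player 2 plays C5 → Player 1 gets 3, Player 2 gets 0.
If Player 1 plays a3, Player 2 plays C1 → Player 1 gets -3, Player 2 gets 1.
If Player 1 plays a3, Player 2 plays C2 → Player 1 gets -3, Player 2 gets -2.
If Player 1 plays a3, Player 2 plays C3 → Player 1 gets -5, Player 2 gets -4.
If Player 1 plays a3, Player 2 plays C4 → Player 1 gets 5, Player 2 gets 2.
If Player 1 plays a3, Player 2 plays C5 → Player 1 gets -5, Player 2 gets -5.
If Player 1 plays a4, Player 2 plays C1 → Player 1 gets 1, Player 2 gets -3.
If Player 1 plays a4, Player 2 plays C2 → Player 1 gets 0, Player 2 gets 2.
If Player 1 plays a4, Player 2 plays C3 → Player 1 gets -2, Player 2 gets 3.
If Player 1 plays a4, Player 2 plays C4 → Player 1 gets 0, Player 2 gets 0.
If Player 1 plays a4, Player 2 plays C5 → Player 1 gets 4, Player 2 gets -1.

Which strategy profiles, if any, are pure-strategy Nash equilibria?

(a1, C1), (a2, C2), (a3, C4)

Player 1 against C1: payoffs 2, -5, -3, 1 → best response a1.
Player 1 against C2: payoffs -4, 2, -3, 0 → best response a2.
Player 1 against C3: payoffs 3, 0, -5, -2 → best response a1.
Player 1 against C4: payoffs -2, -5, 5, 0 → best response a3.
Player 1 against C5: payoffs -4, 3, -5, 4 → best response a4.
Player 2 against a1: payoffs 5, -4, -3, 4, -2 → best response C1.
Player 2 against a2: payoffs -5, 3, 2, -3, 0 → best response C2.
Player 2 against a3: payoffs 1, -2, -4, 2, -5 → best response C4.
Player 2 against a4: payoffs -3, 2, 3, 0, -1 → best response C3.
Mutual best responses: (a1, C1); (a2, C2); (a3, C4).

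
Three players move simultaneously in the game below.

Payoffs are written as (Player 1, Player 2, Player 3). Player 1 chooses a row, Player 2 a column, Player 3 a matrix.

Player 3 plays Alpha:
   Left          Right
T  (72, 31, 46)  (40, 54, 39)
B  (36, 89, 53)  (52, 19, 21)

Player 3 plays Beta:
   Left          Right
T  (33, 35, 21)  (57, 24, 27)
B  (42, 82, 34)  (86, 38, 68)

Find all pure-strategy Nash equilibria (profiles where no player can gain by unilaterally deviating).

none

For each player, find the best response to each opponent profile; mutual best responses are the pure NE.
Player 1 against (Left, Alpha): payoffs 72, 36 → best response T.
Player 1 against (Left, Beta): payoffs 33, 42 → best response B.
Player 1 against (Right, Alpha): payoffs 40, 52 → best response B.
Player 1 against (Right, Beta): payoffs 57, 86 → best response B.
Player 2 against (T, Alpha): payoffs 31, 54 → best response Right.
Player 2 against (T, Beta): payoffs 35, 24 → best response Left.
Player 2 against (B, Alpha): payoffs 89, 19 → best response Left.
Player 2 against (B, Beta): payoffs 82, 38 → best response Left.
Player 3 against (T, Left): payoffs 46, 21 → best response Alpha.
Player 3 against (T, Right): payoffs 39, 27 → best response Alpha.
Player 3 against (B, Left): payoffs 53, 34 → best response Alpha.
Player 3 against (B, Right): payoffs 21, 68 → best response Beta.
No profile is a mutual best response for all players.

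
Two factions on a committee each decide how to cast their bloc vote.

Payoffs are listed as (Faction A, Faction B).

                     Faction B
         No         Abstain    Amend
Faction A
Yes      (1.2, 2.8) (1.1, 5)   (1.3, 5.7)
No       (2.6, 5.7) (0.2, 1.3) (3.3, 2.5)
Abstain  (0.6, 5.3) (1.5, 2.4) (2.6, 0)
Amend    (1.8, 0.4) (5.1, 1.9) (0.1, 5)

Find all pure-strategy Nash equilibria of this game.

Mark each player's best response to every combination of opponents' strategies; a profile where every player is best-responding is a pure Nash equilibrium.
Faction A against No: payoffs 1.2, 2.6, 0.6, 1.8 → best response No.
Faction A against Abstain: payoffs 1.1, 0.2, 1.5, 5.1 → best response Amend.
Faction A against Amend: payoffs 1.3, 3.3, 2.6, 0.1 → best response No.
Faction B against Yes: payoffs 2.8, 5, 5.7 → best response Amend.
Faction B against No: payoffs 5.7, 1.3, 2.5 → best response No.
Faction B against Abstain: payoffs 5.3, 2.4, 0 → best response No.
Faction B against Amend: payoffs 0.4, 1.9, 5 → best response Amend.
Mutual best responses: (No, No).

(No, No)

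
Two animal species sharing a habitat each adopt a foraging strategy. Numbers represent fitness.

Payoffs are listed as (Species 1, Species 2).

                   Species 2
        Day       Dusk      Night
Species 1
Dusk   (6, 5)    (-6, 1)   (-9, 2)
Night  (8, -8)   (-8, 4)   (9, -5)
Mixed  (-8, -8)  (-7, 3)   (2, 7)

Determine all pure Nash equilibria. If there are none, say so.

Species 1 against Day: payoffs 6, 8, -8 → best response Night.
Species 1 against Dusk: payoffs -6, -8, -7 → best response Dusk.
Species 1 against Night: payoffs -9, 9, 2 → best response Night.
Species 2 against Dusk: payoffs 5, 1, 2 → best response Day.
Species 2 against Night: payoffs -8, 4, -5 → best response Dusk.
Species 2 against Mixed: payoffs -8, 3, 7 → best response Night.
No profile is a mutual best response for all players.

There is no pure-strategy Nash equilibrium.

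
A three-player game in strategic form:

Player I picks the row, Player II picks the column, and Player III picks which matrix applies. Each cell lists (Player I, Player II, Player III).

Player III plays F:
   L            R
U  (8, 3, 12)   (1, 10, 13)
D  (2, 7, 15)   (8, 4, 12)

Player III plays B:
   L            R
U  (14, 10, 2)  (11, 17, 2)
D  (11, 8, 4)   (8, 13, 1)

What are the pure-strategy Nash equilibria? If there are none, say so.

There is no pure-strategy Nash equilibrium.

(U, L, F): Player II can switch to R (3 → 10). Not NE.
(U, L, B): Player II can switch to R (10 → 17). Not NE.
(U, R, F): Player I can switch to D (1 → 8). Not NE.
(U, R, B): Player III can switch to F (2 → 13). Not NE.
(D, L, F): Player I can switch to U (2 → 8). Not NE.
(D, L, B): Player I can switch to U (11 → 14). Not NE.
(D, R, F): Player II can switch to L (4 → 7). Not NE.
(D, R, B): Player I can switch to U (8 → 11). Not NE.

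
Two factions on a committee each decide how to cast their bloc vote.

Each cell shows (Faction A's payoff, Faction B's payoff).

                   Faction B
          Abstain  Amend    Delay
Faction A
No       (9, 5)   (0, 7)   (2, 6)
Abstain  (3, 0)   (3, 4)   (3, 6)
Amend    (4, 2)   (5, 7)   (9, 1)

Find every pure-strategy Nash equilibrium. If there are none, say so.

For each player, find the best response to each opponent profile; mutual best responses are the pure NE.
Faction A against Abstain: payoffs 9, 3, 4 → best response No.
Faction A against Amend: payoffs 0, 3, 5 → best response Amend.
Faction A against Delay: payoffs 2, 3, 9 → best response Amend.
Faction B against No: payoffs 5, 7, 6 → best response Amend.
Faction B against Abstain: payoffs 0, 4, 6 → best response Delay.
Faction B against Amend: payoffs 2, 7, 1 → best response Amend.
Mutual best responses: (Amend, Amend).

The unique pure-strategy Nash equilibrium is (Amend, Amend).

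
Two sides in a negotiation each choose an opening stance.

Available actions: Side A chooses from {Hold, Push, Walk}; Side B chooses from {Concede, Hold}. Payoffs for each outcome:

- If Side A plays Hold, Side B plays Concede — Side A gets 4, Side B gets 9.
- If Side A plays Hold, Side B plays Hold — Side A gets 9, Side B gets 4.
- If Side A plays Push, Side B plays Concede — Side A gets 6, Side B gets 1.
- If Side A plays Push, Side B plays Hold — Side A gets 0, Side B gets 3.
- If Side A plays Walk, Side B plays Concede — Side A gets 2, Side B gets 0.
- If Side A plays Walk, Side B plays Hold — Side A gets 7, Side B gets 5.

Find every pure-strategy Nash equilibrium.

No pure-strategy Nash equilibrium.

(Hold, Concede): Side A can switch to Push (4 → 6). Not NE.
(Hold, Hold): Side B can switch to Concede (4 → 9). Not NE.
(Push, Concede): Side B can switch to Hold (1 → 3). Not NE.
(Push, Hold): Side A can switch to Hold (0 → 9). Not NE.
(Walk, Concede): Side A can switch to Hold (2 → 4). Not NE.
(Walk, Hold): Side A can switch to Hold (7 → 9). Not NE.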